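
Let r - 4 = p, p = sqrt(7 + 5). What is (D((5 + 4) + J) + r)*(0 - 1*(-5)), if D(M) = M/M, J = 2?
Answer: 25 + 10*sqrt(3) ≈ 42.320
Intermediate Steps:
D(M) = 1
p = 2*sqrt(3) (p = sqrt(12) = 2*sqrt(3) ≈ 3.4641)
r = 4 + 2*sqrt(3) ≈ 7.4641
(D((5 + 4) + J) + r)*(0 - 1*(-5)) = (1 + (4 + 2*sqrt(3)))*(0 - 1*(-5)) = (5 + 2*sqrt(3))*(0 + 5) = (5 + 2*sqrt(3))*5 = 25 + 10*sqrt(3)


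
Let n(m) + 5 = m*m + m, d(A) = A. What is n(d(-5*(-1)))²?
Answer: 625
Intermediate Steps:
n(m) = -5 + m + m² (n(m) = -5 + (m*m + m) = -5 + (m² + m) = -5 + (m + m²) = -5 + m + m²)
n(d(-5*(-1)))² = (-5 - 5*(-1) + (-5*(-1))²)² = (-5 + 5 + 5²)² = (-5 + 5 + 25)² = 25² = 625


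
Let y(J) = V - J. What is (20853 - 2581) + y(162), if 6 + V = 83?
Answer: 18187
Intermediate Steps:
V = 77 (V = -6 + 83 = 77)
y(J) = 77 - J
(20853 - 2581) + y(162) = (20853 - 2581) + (77 - 1*162) = 18272 + (77 - 162) = 18272 - 85 = 18187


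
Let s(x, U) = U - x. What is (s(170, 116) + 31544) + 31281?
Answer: 62771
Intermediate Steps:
(s(170, 116) + 31544) + 31281 = ((116 - 1*170) + 31544) + 31281 = ((116 - 170) + 31544) + 31281 = (-54 + 31544) + 31281 = 31490 + 31281 = 62771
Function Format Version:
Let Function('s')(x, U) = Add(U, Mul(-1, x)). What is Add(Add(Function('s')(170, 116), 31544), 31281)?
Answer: 62771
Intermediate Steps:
Add(Add(Function('s')(170, 116), 31544), 31281) = Add(Add(Add(116, Mul(-1, 170)), 31544), 31281) = Add(Add(Add(116, -170), 31544), 31281) = Add(Add(-54, 31544), 31281) = Add(31490, 31281) = 62771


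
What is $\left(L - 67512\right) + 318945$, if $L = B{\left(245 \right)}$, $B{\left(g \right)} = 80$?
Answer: $251513$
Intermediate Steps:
$L = 80$
$\left(L - 67512\right) + 318945 = \left(80 - 67512\right) + 318945 = -67432 + 318945 = 251513$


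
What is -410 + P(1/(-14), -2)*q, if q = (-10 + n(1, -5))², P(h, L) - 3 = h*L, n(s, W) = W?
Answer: 2080/7 ≈ 297.14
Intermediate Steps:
P(h, L) = 3 + L*h (P(h, L) = 3 + h*L = 3 + L*h)
q = 225 (q = (-10 - 5)² = (-15)² = 225)
-410 + P(1/(-14), -2)*q = -410 + (3 - 2/(-14))*225 = -410 + (3 - 2*(-1/14))*225 = -410 + (3 + ⅐)*225 = -410 + (22/7)*225 = -410 + 4950/7 = 2080/7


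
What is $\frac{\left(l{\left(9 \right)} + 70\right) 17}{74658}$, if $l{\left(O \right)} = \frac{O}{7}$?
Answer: $\frac{8483}{522606} \approx 0.016232$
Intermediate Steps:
$l{\left(O \right)} = \frac{O}{7}$ ($l{\left(O \right)} = O \frac{1}{7} = \frac{O}{7}$)
$\frac{\left(l{\left(9 \right)} + 70\right) 17}{74658} = \frac{\left(\frac{1}{7} \cdot 9 + 70\right) 17}{74658} = \left(\frac{9}{7} + 70\right) 17 \cdot \frac{1}{74658} = \frac{499}{7} \cdot 17 \cdot \frac{1}{74658} = \frac{8483}{7} \cdot \frac{1}{74658} = \frac{8483}{522606}$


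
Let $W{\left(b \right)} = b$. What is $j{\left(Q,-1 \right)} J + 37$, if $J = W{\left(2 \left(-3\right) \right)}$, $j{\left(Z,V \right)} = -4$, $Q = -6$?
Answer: $61$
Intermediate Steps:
$J = -6$ ($J = 2 \left(-3\right) = -6$)
$j{\left(Q,-1 \right)} J + 37 = \left(-4\right) \left(-6\right) + 37 = 24 + 37 = 61$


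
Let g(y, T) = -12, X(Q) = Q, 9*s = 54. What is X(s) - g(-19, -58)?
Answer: 18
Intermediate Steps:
s = 6 (s = (⅑)*54 = 6)
X(s) - g(-19, -58) = 6 - 1*(-12) = 6 + 12 = 18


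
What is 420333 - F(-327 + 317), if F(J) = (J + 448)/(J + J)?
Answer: 4203549/10 ≈ 4.2036e+5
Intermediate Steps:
F(J) = (448 + J)/(2*J) (F(J) = (448 + J)/((2*J)) = (448 + J)*(1/(2*J)) = (448 + J)/(2*J))
420333 - F(-327 + 317) = 420333 - (448 + (-327 + 317))/(2*(-327 + 317)) = 420333 - (448 - 10)/(2*(-10)) = 420333 - (-1)*438/(2*10) = 420333 - 1*(-219/10) = 420333 + 219/10 = 4203549/10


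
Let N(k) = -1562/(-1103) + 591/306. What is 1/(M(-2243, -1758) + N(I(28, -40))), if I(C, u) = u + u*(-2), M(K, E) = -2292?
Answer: -112506/257487137 ≈ -0.00043694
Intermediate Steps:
I(C, u) = -u (I(C, u) = u - 2*u = -u)
N(k) = 376615/112506 (N(k) = -1562*(-1/1103) + 591*(1/306) = 1562/1103 + 197/102 = 376615/112506)
1/(M(-2243, -1758) + N(I(28, -40))) = 1/(-2292 + 376615/112506) = 1/(-257487137/112506) = -112506/257487137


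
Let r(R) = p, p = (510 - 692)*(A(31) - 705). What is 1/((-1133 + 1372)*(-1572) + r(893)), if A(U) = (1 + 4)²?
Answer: -1/251948 ≈ -3.9691e-6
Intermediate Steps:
A(U) = 25 (A(U) = 5² = 25)
p = 123760 (p = (510 - 692)*(25 - 705) = -182*(-680) = 123760)
r(R) = 123760
1/((-1133 + 1372)*(-1572) + r(893)) = 1/((-1133 + 1372)*(-1572) + 123760) = 1/(239*(-1572) + 123760) = 1/(-375708 + 123760) = 1/(-251948) = -1/251948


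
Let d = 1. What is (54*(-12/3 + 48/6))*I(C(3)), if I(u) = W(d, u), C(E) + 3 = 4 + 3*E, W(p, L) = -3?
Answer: -648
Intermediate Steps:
C(E) = 1 + 3*E (C(E) = -3 + (4 + 3*E) = 1 + 3*E)
I(u) = -3
(54*(-12/3 + 48/6))*I(C(3)) = (54*(-12/3 + 48/6))*(-3) = (54*(-12*⅓ + 48*(⅙)))*(-3) = (54*(-4 + 8))*(-3) = (54*4)*(-3) = 216*(-3) = -648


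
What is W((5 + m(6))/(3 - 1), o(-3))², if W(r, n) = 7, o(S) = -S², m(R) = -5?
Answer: 49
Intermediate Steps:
W((5 + m(6))/(3 - 1), o(-3))² = 7² = 49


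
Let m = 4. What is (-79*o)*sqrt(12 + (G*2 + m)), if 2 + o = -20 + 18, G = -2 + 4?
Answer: 632*sqrt(5) ≈ 1413.2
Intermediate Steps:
G = 2
o = -4 (o = -2 + (-20 + 18) = -2 - 2 = -4)
(-79*o)*sqrt(12 + (G*2 + m)) = (-79*(-4))*sqrt(12 + (2*2 + 4)) = 316*sqrt(12 + (4 + 4)) = 316*sqrt(12 + 8) = 316*sqrt(20) = 316*(2*sqrt(5)) = 632*sqrt(5)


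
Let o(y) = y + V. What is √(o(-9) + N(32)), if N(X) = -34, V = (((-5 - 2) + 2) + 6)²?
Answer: I*√42 ≈ 6.4807*I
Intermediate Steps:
V = 1 (V = ((-7 + 2) + 6)² = (-5 + 6)² = 1² = 1)
o(y) = 1 + y (o(y) = y + 1 = 1 + y)
√(o(-9) + N(32)) = √((1 - 9) - 34) = √(-8 - 34) = √(-42) = I*√42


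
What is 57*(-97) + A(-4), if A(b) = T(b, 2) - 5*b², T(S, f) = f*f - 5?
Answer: -5610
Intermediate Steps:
T(S, f) = -5 + f² (T(S, f) = f² - 5 = -5 + f²)
A(b) = -1 - 5*b² (A(b) = (-5 + 2²) - 5*b² = (-5 + 4) - 5*b² = -1 - 5*b²)
57*(-97) + A(-4) = 57*(-97) + (-1 - 5*(-4)²) = -5529 + (-1 - 5*16) = -5529 + (-1 - 80) = -5529 - 81 = -5610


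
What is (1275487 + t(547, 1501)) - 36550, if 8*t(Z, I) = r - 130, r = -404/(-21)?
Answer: 104069545/84 ≈ 1.2389e+6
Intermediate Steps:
r = 404/21 (r = -404*(-1/21) = 404/21 ≈ 19.238)
t(Z, I) = -1163/84 (t(Z, I) = (404/21 - 130)/8 = (⅛)*(-2326/21) = -1163/84)
(1275487 + t(547, 1501)) - 36550 = (1275487 - 1163/84) - 36550 = 107139745/84 - 36550 = 104069545/84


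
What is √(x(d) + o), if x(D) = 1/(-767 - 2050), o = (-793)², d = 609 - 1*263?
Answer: 4*√34654335551/939 ≈ 793.00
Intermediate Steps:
d = 346 (d = 609 - 263 = 346)
o = 628849
x(D) = -1/2817 (x(D) = 1/(-2817) = -1/2817)
√(x(d) + o) = √(-1/2817 + 628849) = √(1771467632/2817) = 4*√34654335551/939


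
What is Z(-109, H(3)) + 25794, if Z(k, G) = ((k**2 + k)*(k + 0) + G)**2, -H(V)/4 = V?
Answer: 1646499611394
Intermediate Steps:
H(V) = -4*V
Z(k, G) = (G + k*(k + k**2))**2 (Z(k, G) = ((k + k**2)*k + G)**2 = (k*(k + k**2) + G)**2 = (G + k*(k + k**2))**2)
Z(-109, H(3)) + 25794 = (-4*3 + (-109)**2 + (-109)**3)**2 + 25794 = (-12 + 11881 - 1295029)**2 + 25794 = (-1283160)**2 + 25794 = 1646499585600 + 25794 = 1646499611394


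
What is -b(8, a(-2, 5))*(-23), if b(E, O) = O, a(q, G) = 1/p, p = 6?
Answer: 23/6 ≈ 3.8333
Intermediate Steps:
a(q, G) = ⅙ (a(q, G) = 1/6 = ⅙)
-b(8, a(-2, 5))*(-23) = -1*⅙*(-23) = -⅙*(-23) = 23/6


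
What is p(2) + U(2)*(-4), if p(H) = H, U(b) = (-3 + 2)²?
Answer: -2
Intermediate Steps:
U(b) = 1 (U(b) = (-1)² = 1)
p(2) + U(2)*(-4) = 2 + 1*(-4) = 2 - 4 = -2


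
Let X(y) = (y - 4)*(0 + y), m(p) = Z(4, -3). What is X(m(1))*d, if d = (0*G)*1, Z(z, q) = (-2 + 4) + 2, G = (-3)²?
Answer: 0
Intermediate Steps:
G = 9
Z(z, q) = 4 (Z(z, q) = 2 + 2 = 4)
d = 0 (d = (0*9)*1 = 0*1 = 0)
m(p) = 4
X(y) = y*(-4 + y) (X(y) = (-4 + y)*y = y*(-4 + y))
X(m(1))*d = (4*(-4 + 4))*0 = (4*0)*0 = 0*0 = 0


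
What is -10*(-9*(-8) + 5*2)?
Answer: -820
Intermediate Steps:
-10*(-9*(-8) + 5*2) = -10*(72 + 10) = -10*82 = -820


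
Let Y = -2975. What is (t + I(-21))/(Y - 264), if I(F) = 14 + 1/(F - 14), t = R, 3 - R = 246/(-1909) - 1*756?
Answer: -51654696/216413785 ≈ -0.23868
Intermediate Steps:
R = 1449177/1909 (R = 3 - (246/(-1909) - 1*756) = 3 - (246*(-1/1909) - 756) = 3 - (-246/1909 - 756) = 3 - 1*(-1443450/1909) = 3 + 1443450/1909 = 1449177/1909 ≈ 759.13)
t = 1449177/1909 ≈ 759.13
I(F) = 14 + 1/(-14 + F)
(t + I(-21))/(Y - 264) = (1449177/1909 + (-195 + 14*(-21))/(-14 - 21))/(-2975 - 264) = (1449177/1909 + (-195 - 294)/(-35))/(-3239) = (1449177/1909 - 1/35*(-489))*(-1/3239) = (1449177/1909 + 489/35)*(-1/3239) = (51654696/66815)*(-1/3239) = -51654696/216413785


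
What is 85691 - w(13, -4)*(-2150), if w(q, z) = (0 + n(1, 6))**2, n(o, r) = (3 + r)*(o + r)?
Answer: 8619041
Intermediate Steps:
w(q, z) = 3969 (w(q, z) = (0 + (6**2 + 3*1 + 3*6 + 1*6))**2 = (0 + (36 + 3 + 18 + 6))**2 = (0 + 63)**2 = 63**2 = 3969)
85691 - w(13, -4)*(-2150) = 85691 - 3969*(-2150) = 85691 - 1*(-8533350) = 85691 + 8533350 = 8619041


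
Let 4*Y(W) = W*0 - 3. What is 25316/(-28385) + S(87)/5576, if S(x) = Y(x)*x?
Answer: -572056549/633099040 ≈ -0.90358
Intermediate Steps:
Y(W) = -¾ (Y(W) = (W*0 - 3)/4 = (0 - 3)/4 = (¼)*(-3) = -¾)
S(x) = -3*x/4
25316/(-28385) + S(87)/5576 = 25316/(-28385) - ¾*87/5576 = 25316*(-1/28385) - 261/4*1/5576 = -25316/28385 - 261/22304 = -572056549/633099040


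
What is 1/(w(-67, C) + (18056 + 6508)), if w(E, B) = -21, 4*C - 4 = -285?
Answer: 1/24543 ≈ 4.0745e-5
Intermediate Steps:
C = -281/4 (C = 1 + (1/4)*(-285) = 1 - 285/4 = -281/4 ≈ -70.250)
1/(w(-67, C) + (18056 + 6508)) = 1/(-21 + (18056 + 6508)) = 1/(-21 + 24564) = 1/24543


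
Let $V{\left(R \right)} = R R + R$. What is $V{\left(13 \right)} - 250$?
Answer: $-68$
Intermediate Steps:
$V{\left(R \right)} = R + R^{2}$ ($V{\left(R \right)} = R^{2} + R = R + R^{2}$)
$V{\left(13 \right)} - 250 = 13 \left(1 + 13\right) - 250 = 13 \cdot 14 - 250 = 182 - 250 = -68$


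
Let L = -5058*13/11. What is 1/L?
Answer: -11/65754 ≈ -0.00016729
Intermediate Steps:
L = -65754/11 (L = -5058*13*(1/11) = -5058*13/11 = -843*78/11 = -65754/11 ≈ -5977.6)
1/L = 1/(-65754/11) = -11/65754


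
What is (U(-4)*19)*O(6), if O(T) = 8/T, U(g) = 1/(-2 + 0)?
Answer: -38/3 ≈ -12.667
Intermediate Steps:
U(g) = -½ (U(g) = 1/(-2) = -½)
(U(-4)*19)*O(6) = (-½*19)*(8/6) = -76/6 = -19/2*4/3 = -38/3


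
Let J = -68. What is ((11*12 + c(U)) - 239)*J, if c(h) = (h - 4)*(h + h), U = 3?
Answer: 7684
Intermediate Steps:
c(h) = 2*h*(-4 + h) (c(h) = (-4 + h)*(2*h) = 2*h*(-4 + h))
((11*12 + c(U)) - 239)*J = ((11*12 + 2*3*(-4 + 3)) - 239)*(-68) = ((132 + 2*3*(-1)) - 239)*(-68) = ((132 - 6) - 239)*(-68) = (126 - 239)*(-68) = -113*(-68) = 7684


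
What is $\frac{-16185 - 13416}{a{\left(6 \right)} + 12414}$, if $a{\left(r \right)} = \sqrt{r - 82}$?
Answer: $- \frac{183733407}{77053736} + \frac{29601 i \sqrt{19}}{77053736} \approx -2.3845 + 0.0016745 i$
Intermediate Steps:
$a{\left(r \right)} = \sqrt{-82 + r}$
$\frac{-16185 - 13416}{a{\left(6 \right)} + 12414} = \frac{-16185 - 13416}{\sqrt{-82 + 6} + 12414} = - \frac{29601}{\sqrt{-76} + 12414} = - \frac{29601}{2 i \sqrt{19} + 12414} = - \frac{29601}{12414 + 2 i \sqrt{19}}$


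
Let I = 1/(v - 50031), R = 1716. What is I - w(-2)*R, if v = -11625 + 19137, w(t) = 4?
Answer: -291850417/42519 ≈ -6864.0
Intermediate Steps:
v = 7512
I = -1/42519 (I = 1/(7512 - 50031) = 1/(-42519) = -1/42519 ≈ -2.3519e-5)
I - w(-2)*R = -1/42519 - 4*1716 = -1/42519 - 1*6864 = -1/42519 - 6864 = -291850417/42519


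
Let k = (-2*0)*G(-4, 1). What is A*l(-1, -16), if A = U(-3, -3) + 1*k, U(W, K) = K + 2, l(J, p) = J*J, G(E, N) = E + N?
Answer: -1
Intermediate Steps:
l(J, p) = J**2
k = 0 (k = (-2*0)*(-4 + 1) = 0*(-3) = 0)
U(W, K) = 2 + K
A = -1 (A = (2 - 3) + 1*0 = -1 + 0 = -1)
A*l(-1, -16) = -1*(-1)**2 = -1*1 = -1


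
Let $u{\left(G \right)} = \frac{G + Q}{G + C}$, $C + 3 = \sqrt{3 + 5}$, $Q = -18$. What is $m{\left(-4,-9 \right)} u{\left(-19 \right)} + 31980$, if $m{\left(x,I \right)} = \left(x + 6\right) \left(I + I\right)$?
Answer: $\frac{3798294}{119} - \frac{666 \sqrt{2}}{119} \approx 31911.0$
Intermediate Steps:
$C = -3 + 2 \sqrt{2}$ ($C = -3 + \sqrt{3 + 5} = -3 + \sqrt{8} = -3 + 2 \sqrt{2} \approx -0.17157$)
$m{\left(x,I \right)} = 2 I \left(6 + x\right)$ ($m{\left(x,I \right)} = \left(6 + x\right) 2 I = 2 I \left(6 + x\right)$)
$u{\left(G \right)} = \frac{-18 + G}{-3 + G + 2 \sqrt{2}}$ ($u{\left(G \right)} = \frac{G - 18}{G - \left(3 - 2 \sqrt{2}\right)} = \frac{-18 + G}{-3 + G + 2 \sqrt{2}}$)
$m{\left(-4,-9 \right)} u{\left(-19 \right)} + 31980 = 2 \left(-9\right) \left(6 - 4\right) \frac{-18 - 19}{-3 - 19 + 2 \sqrt{2}} + 31980 = 2 \left(-9\right) 2 \frac{1}{-22 + 2 \sqrt{2}} \left(-37\right) + 31980 = - 36 \left(- \frac{37}{-22 + 2 \sqrt{2}}\right) + 31980 = \frac{1332}{-22 + 2 \sqrt{2}} + 31980 = 31980 + \frac{1332}{-22 + 2 \sqrt{2}}$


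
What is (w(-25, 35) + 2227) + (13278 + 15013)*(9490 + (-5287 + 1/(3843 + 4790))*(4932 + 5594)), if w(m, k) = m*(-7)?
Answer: -13589661532083284/8633 ≈ -1.5742e+12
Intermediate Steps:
w(m, k) = -7*m
(w(-25, 35) + 2227) + (13278 + 15013)*(9490 + (-5287 + 1/(3843 + 4790))*(4932 + 5594)) = (-7*(-25) + 2227) + (13278 + 15013)*(9490 + (-5287 + 1/(3843 + 4790))*(4932 + 5594)) = (175 + 2227) + 28291*(9490 + (-5287 + 1/8633)*10526) = 2402 + 28291*(9490 + (-5287 + 1/8633)*10526) = 2402 + 28291*(9490 - 45642670/8633*10526) = 2402 + 28291*(9490 - 480434744420/8633) = 2402 + 28291*(-480352817250/8633) = 2402 - 13589661552819750/8633 = -13589661532083284/8633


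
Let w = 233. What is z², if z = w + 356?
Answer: 346921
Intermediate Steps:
z = 589 (z = 233 + 356 = 589)
z² = 589² = 346921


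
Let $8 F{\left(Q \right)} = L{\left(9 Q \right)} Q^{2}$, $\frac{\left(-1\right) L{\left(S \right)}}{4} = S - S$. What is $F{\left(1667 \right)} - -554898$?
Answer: $554898$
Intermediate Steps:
$L{\left(S \right)} = 0$ ($L{\left(S \right)} = - 4 \left(S - S\right) = \left(-4\right) 0 = 0$)
$F{\left(Q \right)} = 0$ ($F{\left(Q \right)} = \frac{0 Q^{2}}{8} = \frac{1}{8} \cdot 0 = 0$)
$F{\left(1667 \right)} - -554898 = 0 - -554898 = 0 + 554898 = 554898$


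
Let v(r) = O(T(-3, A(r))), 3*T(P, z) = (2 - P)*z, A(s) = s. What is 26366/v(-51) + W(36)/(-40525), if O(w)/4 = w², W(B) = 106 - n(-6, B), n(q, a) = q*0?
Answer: 852335/936938 ≈ 0.90970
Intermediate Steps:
n(q, a) = 0
T(P, z) = z*(2 - P)/3 (T(P, z) = ((2 - P)*z)/3 = (z*(2 - P))/3 = z*(2 - P)/3)
W(B) = 106 (W(B) = 106 - 1*0 = 106 + 0 = 106)
O(w) = 4*w²
v(r) = 100*r²/9 (v(r) = 4*(r*(2 - 1*(-3))/3)² = 4*(r*(2 + 3)/3)² = 4*((⅓)*r*5)² = 4*(5*r/3)² = 4*(25*r²/9) = 100*r²/9)
26366/v(-51) + W(36)/(-40525) = 26366/(((100/9)*(-51)²)) + 106/(-40525) = 26366/(((100/9)*2601)) + 106*(-1/40525) = 26366/28900 - 106/40525 = 26366*(1/28900) - 106/40525 = 13183/14450 - 106/40525 = 852335/936938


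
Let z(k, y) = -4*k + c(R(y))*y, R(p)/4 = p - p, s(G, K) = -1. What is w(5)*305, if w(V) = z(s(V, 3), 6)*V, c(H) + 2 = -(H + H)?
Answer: -12200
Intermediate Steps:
R(p) = 0 (R(p) = 4*(p - p) = 4*0 = 0)
c(H) = -2 - 2*H (c(H) = -2 - (H + H) = -2 - 2*H)
z(k, y) = -4*k - 2*y (z(k, y) = -4*k + (-2 - 2*0)*y = -4*k + (-2 + 0)*y = -4*k - 2*y)
w(V) = -8*V (w(V) = (-4*(-1) - 2*6)*V = (4 - 12)*V = -8*V)
w(5)*305 = -8*5*305 = -40*305 = -12200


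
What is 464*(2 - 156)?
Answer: -71456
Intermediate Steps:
464*(2 - 156) = 464*(-154) = -71456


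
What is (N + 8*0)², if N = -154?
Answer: 23716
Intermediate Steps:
(N + 8*0)² = (-154 + 8*0)² = (-154 + 0)² = (-154)² = 23716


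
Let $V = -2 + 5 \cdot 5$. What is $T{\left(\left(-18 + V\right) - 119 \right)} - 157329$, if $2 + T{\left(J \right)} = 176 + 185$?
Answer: $-156970$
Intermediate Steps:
$V = 23$ ($V = -2 + 25 = 23$)
$T{\left(J \right)} = 359$ ($T{\left(J \right)} = -2 + \left(176 + 185\right) = -2 + 361 = 359$)
$T{\left(\left(-18 + V\right) - 119 \right)} - 157329 = 359 - 157329 = -156970$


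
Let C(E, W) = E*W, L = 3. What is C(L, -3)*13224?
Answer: -119016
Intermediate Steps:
C(L, -3)*13224 = (3*(-3))*13224 = -9*13224 = -119016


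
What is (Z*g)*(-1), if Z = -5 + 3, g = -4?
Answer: -8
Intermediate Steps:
Z = -2
(Z*g)*(-1) = -2*(-4)*(-1) = 8*(-1) = -8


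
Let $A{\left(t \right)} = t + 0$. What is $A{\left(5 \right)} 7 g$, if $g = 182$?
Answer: $6370$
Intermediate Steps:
$A{\left(t \right)} = t$
$A{\left(5 \right)} 7 g = 5 \cdot 7 \cdot 182 = 35 \cdot 182 = 6370$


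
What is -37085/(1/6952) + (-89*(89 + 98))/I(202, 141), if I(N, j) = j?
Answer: -36351920363/141 ≈ -2.5782e+8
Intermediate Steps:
-37085/(1/6952) + (-89*(89 + 98))/I(202, 141) = -37085/(1/6952) - 89*(89 + 98)/141 = -37085/1/6952 - 89*187*(1/141) = -37085*6952 - 16643*1/141 = -257814920 - 16643/141 = -36351920363/141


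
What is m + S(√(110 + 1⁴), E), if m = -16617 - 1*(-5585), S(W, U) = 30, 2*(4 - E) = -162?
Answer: -11002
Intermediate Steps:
E = 85 (E = 4 - ½*(-162) = 4 + 81 = 85)
m = -11032 (m = -16617 + 5585 = -11032)
m + S(√(110 + 1⁴), E) = -11032 + 30 = -11002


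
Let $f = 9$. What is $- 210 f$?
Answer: $-1890$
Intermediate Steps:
$- 210 f = \left(-210\right) 9 = -1890$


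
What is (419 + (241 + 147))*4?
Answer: 3228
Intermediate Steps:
(419 + (241 + 147))*4 = (419 + 388)*4 = 807*4 = 3228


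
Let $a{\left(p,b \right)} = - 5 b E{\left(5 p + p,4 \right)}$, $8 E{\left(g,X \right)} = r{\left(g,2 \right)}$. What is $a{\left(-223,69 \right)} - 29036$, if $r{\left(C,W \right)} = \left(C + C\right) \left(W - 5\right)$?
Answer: $- \frac{750487}{2} \approx -3.7524 \cdot 10^{5}$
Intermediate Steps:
$r{\left(C,W \right)} = 2 C \left(-5 + W\right)$
$E{\left(g,X \right)} = - \frac{3 g}{4}$ ($E{\left(g,X \right)} = \frac{2 g \left(-5 + 2\right)}{8} = \frac{2 g \left(-3\right)}{8} = \frac{\left(-6\right) g}{8} = - \frac{3 g}{4}$)
$a{\left(p,b \right)} = \frac{45 b p}{2}$ ($a{\left(p,b \right)} = - 5 b \left(- \frac{3 \left(5 p + p\right)}{4}\right) = - 5 b \left(- \frac{3 \cdot 6 p}{4}\right) = - 5 b \left(- \frac{9 p}{2}\right) = \frac{45 b p}{2}$)
$a{\left(-223,69 \right)} - 29036 = \frac{45}{2} \cdot 69 \left(-223\right) - 29036 = - \frac{692415}{2} - 29036 = - \frac{750487}{2}$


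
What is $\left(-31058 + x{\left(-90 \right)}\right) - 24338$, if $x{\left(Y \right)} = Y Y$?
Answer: $-47296$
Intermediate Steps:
$x{\left(Y \right)} = Y^{2}$
$\left(-31058 + x{\left(-90 \right)}\right) - 24338 = \left(-31058 + \left(-90\right)^{2}\right) - 24338 = \left(-31058 + 8100\right) - 24338 = -22958 - 24338 = -47296$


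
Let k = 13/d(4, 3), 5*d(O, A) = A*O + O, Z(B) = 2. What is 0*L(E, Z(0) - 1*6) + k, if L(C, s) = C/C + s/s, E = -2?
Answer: 65/16 ≈ 4.0625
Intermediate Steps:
L(C, s) = 2 (L(C, s) = 1 + 1 = 2)
d(O, A) = O/5 + A*O/5 (d(O, A) = (A*O + O)/5 = (O + A*O)/5 = O/5 + A*O/5)
k = 65/16 (k = 13/(((⅕)*4*(1 + 3))) = 13/(((⅕)*4*4)) = 13/(16/5) = 13*(5/16) = 65/16 ≈ 4.0625)
0*L(E, Z(0) - 1*6) + k = 0*2 + 65/16 = 0 + 65/16 = 65/16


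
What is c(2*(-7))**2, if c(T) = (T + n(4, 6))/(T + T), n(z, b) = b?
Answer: 4/49 ≈ 0.081633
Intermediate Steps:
c(T) = (6 + T)/(2*T) (c(T) = (T + 6)/(T + T) = (6 + T)/((2*T)) = (6 + T)*(1/(2*T)) = (6 + T)/(2*T))
c(2*(-7))**2 = ((6 + 2*(-7))/(2*((2*(-7)))))**2 = ((1/2)*(6 - 14)/(-14))**2 = ((1/2)*(-1/14)*(-8))**2 = (2/7)**2 = 4/49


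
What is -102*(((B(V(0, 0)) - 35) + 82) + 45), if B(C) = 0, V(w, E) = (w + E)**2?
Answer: -9384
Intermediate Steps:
V(w, E) = (E + w)**2
-102*(((B(V(0, 0)) - 35) + 82) + 45) = -102*(((0 - 35) + 82) + 45) = -102*((-35 + 82) + 45) = -102*(47 + 45) = -102*92 = -9384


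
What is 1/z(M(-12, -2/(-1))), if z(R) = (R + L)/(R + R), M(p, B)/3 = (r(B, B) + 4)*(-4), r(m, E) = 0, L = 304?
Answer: -3/8 ≈ -0.37500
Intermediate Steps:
M(p, B) = -48 (M(p, B) = 3*((0 + 4)*(-4)) = 3*(4*(-4)) = 3*(-16) = -48)
z(R) = (304 + R)/(2*R) (z(R) = (R + 304)/(R + R) = (304 + R)/((2*R)) = (304 + R)*(1/(2*R)) = (304 + R)/(2*R))
1/z(M(-12, -2/(-1))) = 1/((½)*(304 - 48)/(-48)) = 1/((½)*(-1/48)*256) = 1/(-8/3) = -3/8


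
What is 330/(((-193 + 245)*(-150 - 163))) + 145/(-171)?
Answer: -1208225/1391598 ≈ -0.86823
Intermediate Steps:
330/(((-193 + 245)*(-150 - 163))) + 145/(-171) = 330/((52*(-313))) + 145*(-1/171) = 330/(-16276) - 145/171 = 330*(-1/16276) - 145/171 = -165/8138 - 145/171 = -1208225/1391598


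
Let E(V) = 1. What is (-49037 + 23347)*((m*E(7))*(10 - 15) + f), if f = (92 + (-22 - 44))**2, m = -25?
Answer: -20577690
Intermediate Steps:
f = 676 (f = (92 - 66)**2 = 26**2 = 676)
(-49037 + 23347)*((m*E(7))*(10 - 15) + f) = (-49037 + 23347)*((-25*1)*(10 - 15) + 676) = -25690*(-25*(-5) + 676) = -25690*(125 + 676) = -25690*801 = -20577690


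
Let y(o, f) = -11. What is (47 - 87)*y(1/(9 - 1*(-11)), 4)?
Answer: 440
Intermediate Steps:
(47 - 87)*y(1/(9 - 1*(-11)), 4) = (47 - 87)*(-11) = -40*(-11) = 440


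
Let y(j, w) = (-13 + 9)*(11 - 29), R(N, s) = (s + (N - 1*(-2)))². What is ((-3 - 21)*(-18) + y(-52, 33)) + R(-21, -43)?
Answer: 4348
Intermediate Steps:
R(N, s) = (2 + N + s)² (R(N, s) = (s + (N + 2))² = (s + (2 + N))² = (2 + N + s)²)
y(j, w) = 72 (y(j, w) = -4*(-18) = 72)
((-3 - 21)*(-18) + y(-52, 33)) + R(-21, -43) = ((-3 - 21)*(-18) + 72) + (2 - 21 - 43)² = (-24*(-18) + 72) + (-62)² = (432 + 72) + 3844 = 504 + 3844 = 4348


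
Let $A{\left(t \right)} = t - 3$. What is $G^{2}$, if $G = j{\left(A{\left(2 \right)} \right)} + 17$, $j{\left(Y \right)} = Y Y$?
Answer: $324$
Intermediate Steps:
$A{\left(t \right)} = -3 + t$
$j{\left(Y \right)} = Y^{2}$
$G = 18$ ($G = \left(-3 + 2\right)^{2} + 17 = \left(-1\right)^{2} + 17 = 1 + 17 = 18$)
$G^{2} = 18^{2} = 324$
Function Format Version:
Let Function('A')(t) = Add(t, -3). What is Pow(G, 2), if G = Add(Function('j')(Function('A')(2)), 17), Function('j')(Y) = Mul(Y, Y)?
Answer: 324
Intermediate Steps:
Function('A')(t) = Add(-3, t)
Function('j')(Y) = Pow(Y, 2)
G = 18 (G = Add(Pow(Add(-3, 2), 2), 17) = Add(Pow(-1, 2), 17) = Add(1, 17) = 18)
Pow(G, 2) = Pow(18, 2) = 324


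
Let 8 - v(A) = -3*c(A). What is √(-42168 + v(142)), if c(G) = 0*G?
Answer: 4*I*√2635 ≈ 205.33*I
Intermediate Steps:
c(G) = 0
v(A) = 8 (v(A) = 8 - (-3)*0 = 8 - 1*0 = 8 + 0 = 8)
√(-42168 + v(142)) = √(-42168 + 8) = √(-42160) = 4*I*√2635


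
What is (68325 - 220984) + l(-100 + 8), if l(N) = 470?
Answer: -152189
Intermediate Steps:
(68325 - 220984) + l(-100 + 8) = (68325 - 220984) + 470 = -152659 + 470 = -152189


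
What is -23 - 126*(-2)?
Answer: 229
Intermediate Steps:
-23 - 126*(-2) = -23 - 9*(-28) = -23 + 252 = 229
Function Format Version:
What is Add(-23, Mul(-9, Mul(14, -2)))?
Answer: 229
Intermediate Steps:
Add(-23, Mul(-9, Mul(14, -2))) = Add(-23, Mul(-9, -28)) = Add(-23, 252) = 229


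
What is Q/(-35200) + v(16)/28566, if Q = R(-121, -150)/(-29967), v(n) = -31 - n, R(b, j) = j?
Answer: -165272299/100441712448 ≈ -0.0016455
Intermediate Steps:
Q = 50/9989 (Q = -150/(-29967) = -150*(-1/29967) = 50/9989 ≈ 0.0050055)
Q/(-35200) + v(16)/28566 = (50/9989)/(-35200) + (-31 - 1*16)/28566 = (50/9989)*(-1/35200) + (-31 - 16)*(1/28566) = -1/7032256 - 47*1/28566 = -1/7032256 - 47/28566 = -165272299/100441712448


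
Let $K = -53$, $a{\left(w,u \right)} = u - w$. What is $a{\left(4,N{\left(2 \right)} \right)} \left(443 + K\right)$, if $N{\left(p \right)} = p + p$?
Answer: $0$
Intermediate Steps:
$N{\left(p \right)} = 2 p$
$a{\left(4,N{\left(2 \right)} \right)} \left(443 + K\right) = \left(2 \cdot 2 - 4\right) \left(443 - 53\right) = \left(4 - 4\right) 390 = 0 \cdot 390 = 0$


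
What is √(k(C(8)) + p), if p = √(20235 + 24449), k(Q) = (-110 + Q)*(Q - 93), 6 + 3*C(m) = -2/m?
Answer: √(1534645 + 288*√11171)/12 ≈ 104.25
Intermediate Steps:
C(m) = -2 - 2/(3*m) (C(m) = -2 + (-2/m)/3 = -2 - 2/(3*m))
k(Q) = (-110 + Q)*(-93 + Q)
p = 2*√11171 (p = √44684 = 2*√11171 ≈ 211.39)
√(k(C(8)) + p) = √((10230 + (-2 - ⅔/8)² - 203*(-2 - ⅔/8)) + 2*√11171) = √((10230 + (-2 - ⅔*⅛)² - 203*(-2 - ⅔*⅛)) + 2*√11171) = √((10230 + (-2 - 1/12)² - 203*(-2 - 1/12)) + 2*√11171) = √((10230 + (-25/12)² - 203*(-25/12)) + 2*√11171) = √((10230 + 625/144 + 5075/12) + 2*√11171) = √(1534645/144 + 2*√11171)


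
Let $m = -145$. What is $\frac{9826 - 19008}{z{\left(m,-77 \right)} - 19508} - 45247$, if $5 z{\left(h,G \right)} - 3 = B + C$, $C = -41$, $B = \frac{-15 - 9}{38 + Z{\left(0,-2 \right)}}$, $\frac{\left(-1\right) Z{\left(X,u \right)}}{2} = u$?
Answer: $- \frac{3090564198}{68305} \approx -45247.0$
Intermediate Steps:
$Z{\left(X,u \right)} = - 2 u$
$B = - \frac{4}{7}$ ($B = \frac{-15 - 9}{38 - -4} = - \frac{24}{38 + 4} = - \frac{24}{42} = \left(-24\right) \frac{1}{42} = - \frac{4}{7} \approx -0.57143$)
$z{\left(h,G \right)} = - \frac{54}{7}$ ($z{\left(h,G \right)} = \frac{3}{5} + \frac{- \frac{4}{7} - 41}{5} = \frac{3}{5} + \frac{1}{5} \left(- \frac{291}{7}\right) = \frac{3}{5} - \frac{291}{35} = - \frac{54}{7}$)
$\frac{9826 - 19008}{z{\left(m,-77 \right)} - 19508} - 45247 = \frac{9826 - 19008}{- \frac{54}{7} - 19508} - 45247 = - \frac{9182}{- \frac{136610}{7}} - 45247 = \left(-9182\right) \left(- \frac{7}{136610}\right) - 45247 = \frac{32137}{68305} - 45247 = - \frac{3090564198}{68305}$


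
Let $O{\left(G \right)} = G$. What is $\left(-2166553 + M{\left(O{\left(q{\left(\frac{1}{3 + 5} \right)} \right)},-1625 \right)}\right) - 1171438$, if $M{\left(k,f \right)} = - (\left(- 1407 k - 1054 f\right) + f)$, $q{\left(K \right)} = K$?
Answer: $- \frac{40391521}{8} \approx -5.0489 \cdot 10^{6}$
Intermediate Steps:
$M{\left(k,f \right)} = 1053 f + 1407 k$ ($M{\left(k,f \right)} = - (- 1407 k - 1053 f) = 1053 f + 1407 k$)
$\left(-2166553 + M{\left(O{\left(q{\left(\frac{1}{3 + 5} \right)} \right)},-1625 \right)}\right) - 1171438 = \left(-2166553 + \left(1053 \left(-1625\right) + \frac{1407}{3 + 5}\right)\right) - 1171438 = \left(-2166553 - \left(1711125 - \frac{1407}{8}\right)\right) - 1171438 = \left(-2166553 + \left(-1711125 + 1407 \cdot \frac{1}{8}\right)\right) - 1171438 = \left(-2166553 + \left(-1711125 + \frac{1407}{8}\right)\right) - 1171438 = \left(-2166553 - \frac{13687593}{8}\right) - 1171438 = - \frac{31020017}{8} - 1171438 = - \frac{40391521}{8}$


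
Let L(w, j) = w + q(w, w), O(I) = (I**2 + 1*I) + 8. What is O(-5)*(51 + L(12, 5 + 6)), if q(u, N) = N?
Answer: 2100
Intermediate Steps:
O(I) = 8 + I + I**2 (O(I) = (I**2 + I) + 8 = (I + I**2) + 8 = 8 + I + I**2)
L(w, j) = 2*w (L(w, j) = w + w = 2*w)
O(-5)*(51 + L(12, 5 + 6)) = (8 - 5 + (-5)**2)*(51 + 2*12) = (8 - 5 + 25)*(51 + 24) = 28*75 = 2100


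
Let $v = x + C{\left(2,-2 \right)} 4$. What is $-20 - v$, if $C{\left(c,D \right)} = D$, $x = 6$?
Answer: $-18$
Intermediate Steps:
$v = -2$ ($v = 6 - 8 = -2$)
$-20 - v = -20 - -2 = -20 + 2 = -18$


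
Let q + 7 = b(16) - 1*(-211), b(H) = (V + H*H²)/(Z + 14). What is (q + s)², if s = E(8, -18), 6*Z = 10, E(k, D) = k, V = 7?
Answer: 496086529/2209 ≈ 2.2458e+5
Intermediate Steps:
Z = 5/3 (Z = (⅙)*10 = 5/3 ≈ 1.6667)
b(H) = 21/47 + 3*H³/47 (b(H) = (7 + H*H²)/(5/3 + 14) = (7 + H³)/(47/3) = (7 + H³)*(3/47) = 21/47 + 3*H³/47)
q = 21897/47 (q = -7 + ((21/47 + (3/47)*16³) - 1*(-211)) = -7 + ((21/47 + (3/47)*4096) + 211) = -7 + ((21/47 + 12288/47) + 211) = -7 + (12309/47 + 211) = -7 + 22226/47 = 21897/47 ≈ 465.89)
s = 8
(q + s)² = (21897/47 + 8)² = (22273/47)² = 496086529/2209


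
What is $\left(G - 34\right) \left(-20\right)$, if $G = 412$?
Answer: $-7560$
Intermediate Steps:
$\left(G - 34\right) \left(-20\right) = \left(412 - 34\right) \left(-20\right) = 378 \left(-20\right) = -7560$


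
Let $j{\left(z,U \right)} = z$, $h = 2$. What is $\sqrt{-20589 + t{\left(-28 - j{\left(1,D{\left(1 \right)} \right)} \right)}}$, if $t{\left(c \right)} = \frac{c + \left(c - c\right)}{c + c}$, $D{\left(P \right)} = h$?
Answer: $\frac{i \sqrt{82354}}{2} \approx 143.49 i$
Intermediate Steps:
$D{\left(P \right)} = 2$
$t{\left(c \right)} = \frac{1}{2}$ ($t{\left(c \right)} = \frac{c + 0}{2 c} = c \frac{1}{2 c} = \frac{1}{2}$)
$\sqrt{-20589 + t{\left(-28 - j{\left(1,D{\left(1 \right)} \right)} \right)}} = \sqrt{-20589 + \frac{1}{2}} = \sqrt{- \frac{41177}{2}} = \frac{i \sqrt{82354}}{2}$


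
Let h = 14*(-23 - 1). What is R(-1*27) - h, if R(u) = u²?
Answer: 1065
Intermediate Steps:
h = -336 (h = 14*(-24) = -336)
R(-1*27) - h = (-1*27)² - 1*(-336) = (-27)² + 336 = 729 + 336 = 1065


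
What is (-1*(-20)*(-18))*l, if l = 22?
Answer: -7920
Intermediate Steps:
(-1*(-20)*(-18))*l = (-1*(-20)*(-18))*22 = (20*(-18))*22 = -360*22 = -7920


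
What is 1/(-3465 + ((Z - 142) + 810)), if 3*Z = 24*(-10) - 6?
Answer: -1/2879 ≈ -0.00034734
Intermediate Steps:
Z = -82 (Z = (24*(-10) - 6)/3 = (-240 - 6)/3 = (⅓)*(-246) = -82)
1/(-3465 + ((Z - 142) + 810)) = 1/(-3465 + ((-82 - 142) + 810)) = 1/(-3465 + (-224 + 810)) = 1/(-3465 + 586) = 1/(-2879) = -1/2879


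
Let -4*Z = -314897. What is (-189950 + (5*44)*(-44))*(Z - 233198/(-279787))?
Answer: -8794202544449765/559574 ≈ -1.5716e+10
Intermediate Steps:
Z = 314897/4 (Z = -¼*(-314897) = 314897/4 ≈ 78724.)
(-189950 + (5*44)*(-44))*(Z - 233198/(-279787)) = (-189950 + (5*44)*(-44))*(314897/4 - 233198/(-279787)) = (-189950 + 220*(-44))*(314897/4 - 233198*(-1/279787)) = (-189950 - 9680)*(314897/4 + 233198/279787) = -199630*88105019731/1119148 = -8794202544449765/559574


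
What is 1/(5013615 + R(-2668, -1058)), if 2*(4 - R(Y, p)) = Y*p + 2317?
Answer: 2/7202177 ≈ 2.7769e-7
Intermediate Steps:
R(Y, p) = -2309/2 - Y*p/2 (R(Y, p) = 4 - (Y*p + 2317)/2 = 4 - (2317 + Y*p)/2 = 4 + (-2317/2 - Y*p/2) = -2309/2 - Y*p/2)
1/(5013615 + R(-2668, -1058)) = 1/(5013615 + (-2309/2 - 1/2*(-2668)*(-1058))) = 1/(5013615 + (-2309/2 - 1411372)) = 1/(5013615 - 2825053/2) = 1/(7202177/2) = 2/7202177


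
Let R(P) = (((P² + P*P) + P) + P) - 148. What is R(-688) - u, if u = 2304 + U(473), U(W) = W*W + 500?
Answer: 718631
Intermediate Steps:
U(W) = 500 + W² (U(W) = W² + 500 = 500 + W²)
R(P) = -148 + 2*P + 2*P² (R(P) = (((P² + P²) + P) + P) - 148 = ((2*P² + P) + P) - 148 = ((P + 2*P²) + P) - 148 = (2*P + 2*P²) - 148 = -148 + 2*P + 2*P²)
u = 226533 (u = 2304 + (500 + 473²) = 2304 + (500 + 223729) = 2304 + 224229 = 226533)
R(-688) - u = (-148 + 2*(-688) + 2*(-688)²) - 1*226533 = (-148 - 1376 + 2*473344) - 226533 = (-148 - 1376 + 946688) - 226533 = 945164 - 226533 = 718631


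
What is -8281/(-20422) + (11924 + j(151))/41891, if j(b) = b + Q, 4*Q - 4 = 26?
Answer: 296824093/427749001 ≈ 0.69392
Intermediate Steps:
Q = 15/2 (Q = 1 + (¼)*26 = 1 + 13/2 = 15/2 ≈ 7.5000)
j(b) = 15/2 + b (j(b) = b + 15/2 = 15/2 + b)
-8281/(-20422) + (11924 + j(151))/41891 = -8281/(-20422) + (11924 + (15/2 + 151))/41891 = -8281*(-1/20422) + (11924 + 317/2)*(1/41891) = 8281/20422 + (24165/2)*(1/41891) = 8281/20422 + 24165/83782 = 296824093/427749001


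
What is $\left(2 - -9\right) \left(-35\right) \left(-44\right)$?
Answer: $16940$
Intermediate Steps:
$\left(2 - -9\right) \left(-35\right) \left(-44\right) = \left(2 + 9\right) \left(-35\right) \left(-44\right) = 11 \left(-35\right) \left(-44\right) = \left(-385\right) \left(-44\right) = 16940$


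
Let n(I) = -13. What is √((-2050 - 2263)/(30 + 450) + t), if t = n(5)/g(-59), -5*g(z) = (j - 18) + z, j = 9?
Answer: I*√41371710/2040 ≈ 3.153*I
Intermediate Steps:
g(z) = 9/5 - z/5 (g(z) = -((9 - 18) + z)/5 = -(-9 + z)/5 = 9/5 - z/5)
t = -65/68 (t = -13/(9/5 - ⅕*(-59)) = -13/(9/5 + 59/5) = -13/68/5 = -13*5/68 = -65/68 ≈ -0.95588)
√((-2050 - 2263)/(30 + 450) + t) = √((-2050 - 2263)/(30 + 450) - 65/68) = √(-4313/480 - 65/68) = √(-81121/8160) = I*√41371710/2040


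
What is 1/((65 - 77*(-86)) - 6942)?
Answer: -1/255 ≈ -0.0039216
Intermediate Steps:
1/((65 - 77*(-86)) - 6942) = 1/((65 + 6622) - 6942) = 1/(6687 - 6942) = 1/(-255) = -1/255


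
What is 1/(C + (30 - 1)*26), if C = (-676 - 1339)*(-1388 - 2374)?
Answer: 1/7581184 ≈ 1.3191e-7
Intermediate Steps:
C = 7580430 (C = -2015*(-3762) = 7580430)
1/(C + (30 - 1)*26) = 1/(7580430 + (30 - 1)*26) = 1/(7580430 + 29*26) = 1/(7580430 + 754) = 1/7581184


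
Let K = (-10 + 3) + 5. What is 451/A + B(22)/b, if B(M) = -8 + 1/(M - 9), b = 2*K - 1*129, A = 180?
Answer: 798319/311220 ≈ 2.5651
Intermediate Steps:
K = -2 (K = -7 + 5 = -2)
b = -133 (b = 2*(-2) - 1*129 = -4 - 129 = -133)
B(M) = -8 + 1/(-9 + M)
451/A + B(22)/b = 451/180 + ((73 - 8*22)/(-9 + 22))/(-133) = 451*(1/180) + ((73 - 176)/13)*(-1/133) = 451/180 + ((1/13)*(-103))*(-1/133) = 451/180 - 103/13*(-1/133) = 451/180 + 103/1729 = 798319/311220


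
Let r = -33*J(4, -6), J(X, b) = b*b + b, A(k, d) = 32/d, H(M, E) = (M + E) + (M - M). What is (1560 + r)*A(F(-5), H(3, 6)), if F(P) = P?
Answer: 6080/3 ≈ 2026.7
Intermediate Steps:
H(M, E) = E + M (H(M, E) = (E + M) + 0 = E + M)
J(X, b) = b + b² (J(X, b) = b² + b = b + b²)
r = -990 (r = -(-198)*(1 - 6) = -(-198)*(-5) = -33*30 = -990)
(1560 + r)*A(F(-5), H(3, 6)) = (1560 - 990)*(32/(6 + 3)) = 570*(32/9) = 6080/3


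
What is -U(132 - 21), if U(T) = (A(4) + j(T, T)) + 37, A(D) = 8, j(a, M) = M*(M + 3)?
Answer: -12699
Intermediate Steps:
j(a, M) = M*(3 + M)
U(T) = 45 + T*(3 + T) (U(T) = (8 + T*(3 + T)) + 37 = 45 + T*(3 + T))
-U(132 - 21) = -(45 + (132 - 21)*(3 + (132 - 21))) = -(45 + 111*(3 + 111)) = -(45 + 111*114) = -(45 + 12654) = -1*12699 = -12699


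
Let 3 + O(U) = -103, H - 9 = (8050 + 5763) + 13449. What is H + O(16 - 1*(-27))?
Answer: 27165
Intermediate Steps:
H = 27271 (H = 9 + ((8050 + 5763) + 13449) = 9 + (13813 + 13449) = 9 + 27262 = 27271)
O(U) = -106 (O(U) = -3 - 103 = -106)
H + O(16 - 1*(-27)) = 27271 - 106 = 27165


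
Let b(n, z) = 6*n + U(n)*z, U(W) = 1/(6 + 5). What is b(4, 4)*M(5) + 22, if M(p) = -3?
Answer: -562/11 ≈ -51.091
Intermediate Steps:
U(W) = 1/11
b(n, z) = 6*n + z/11
b(4, 4)*M(5) + 22 = (6*4 + (1/11)*4)*(-3) + 22 = (24 + 4/11)*(-3) + 22 = (268/11)*(-3) + 22 = -804/11 + 22 = -562/11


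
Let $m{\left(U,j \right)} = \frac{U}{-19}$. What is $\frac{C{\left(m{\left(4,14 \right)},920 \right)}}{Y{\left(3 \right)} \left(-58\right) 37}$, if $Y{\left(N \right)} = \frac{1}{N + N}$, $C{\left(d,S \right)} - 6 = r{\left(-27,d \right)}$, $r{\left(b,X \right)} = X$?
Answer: $- \frac{330}{20387} \approx -0.016187$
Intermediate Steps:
$m{\left(U,j \right)} = - \frac{U}{19}$ ($m{\left(U,j \right)} = U \left(- \frac{1}{19}\right) = - \frac{U}{19}$)
$C{\left(d,S \right)} = 6 + d$
$Y{\left(N \right)} = \frac{1}{2 N}$
$\frac{C{\left(m{\left(4,14 \right)},920 \right)}}{Y{\left(3 \right)} \left(-58\right) 37} = \frac{6 - \frac{4}{19}}{\frac{1}{2 \cdot 3} \left(-58\right) 37} = \frac{6 - \frac{4}{19}}{\frac{1}{2} \cdot \frac{1}{3} \left(-58\right) 37} = \frac{110}{19 \cdot \frac{1}{6} \left(-58\right) 37} = \frac{110}{19 \left(\left(- \frac{29}{3}\right) 37\right)} = \frac{110}{19 \left(- \frac{1073}{3}\right)} = \frac{110}{19} \left(- \frac{3}{1073}\right) = - \frac{330}{20387}$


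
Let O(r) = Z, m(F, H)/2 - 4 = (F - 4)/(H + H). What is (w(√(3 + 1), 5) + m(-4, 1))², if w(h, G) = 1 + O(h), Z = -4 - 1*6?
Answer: 81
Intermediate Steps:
m(F, H) = 8 + (-4 + F)/H (m(F, H) = 8 + 2*((F - 4)/(H + H)) = 8 + 2*((-4 + F)/((2*H))) = 8 + 2*((-4 + F)*(1/(2*H))) = 8 + 2*((-4 + F)/(2*H)) = 8 + (-4 + F)/H)
Z = -10 (Z = -4 - 6 = -10)
O(r) = -10
w(h, G) = -9 (w(h, G) = 1 - 10 = -9)
(w(√(3 + 1), 5) + m(-4, 1))² = (-9 + (-4 - 4 + 8*1)/1)² = (-9 + 1*(-4 - 4 + 8))² = (-9 + 1*0)² = (-9 + 0)² = (-9)² = 81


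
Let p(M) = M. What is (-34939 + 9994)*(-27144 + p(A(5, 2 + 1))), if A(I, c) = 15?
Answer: 676732905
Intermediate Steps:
(-34939 + 9994)*(-27144 + p(A(5, 2 + 1))) = (-34939 + 9994)*(-27144 + 15) = -24945*(-27129) = 676732905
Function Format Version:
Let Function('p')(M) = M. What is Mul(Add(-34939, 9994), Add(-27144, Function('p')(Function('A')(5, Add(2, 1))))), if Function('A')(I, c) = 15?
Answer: 676732905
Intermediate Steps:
Mul(Add(-34939, 9994), Add(-27144, Function('p')(Function('A')(5, Add(2, 1))))) = Mul(Add(-34939, 9994), Add(-27144, 15)) = Mul(-24945, -27129) = 676732905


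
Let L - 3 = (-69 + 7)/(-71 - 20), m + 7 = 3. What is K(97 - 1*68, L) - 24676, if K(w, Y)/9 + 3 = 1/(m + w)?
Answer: -617566/25 ≈ -24703.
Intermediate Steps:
m = -4 (m = -7 + 3 = -4)
L = 335/91 (L = 3 + (-69 + 7)/(-71 - 20) = 3 - 62/(-91) = 3 - 62*(-1/91) = 3 + 62/91 = 335/91 ≈ 3.6813)
K(w, Y) = -27 + 9/(-4 + w)
K(97 - 1*68, L) - 24676 = 9*(13 - 3*(97 - 1*68))/(-4 + (97 - 1*68)) - 24676 = 9*(13 - 3*(97 - 68))/(-4 + (97 - 68)) - 24676 = 9*(13 - 3*29)/(-4 + 29) - 24676 = 9*(13 - 87)/25 - 24676 = 9*(1/25)*(-74) - 24676 = -666/25 - 24676 = -617566/25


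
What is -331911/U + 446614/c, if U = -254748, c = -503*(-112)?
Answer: 788527151/85425496 ≈ 9.2306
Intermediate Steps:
c = 56336
-331911/U + 446614/c = -331911/(-254748) + 446614/56336 = -331911*(-1/254748) + 446614*(1/56336) = 110637/84916 + 31901/4024 = 788527151/85425496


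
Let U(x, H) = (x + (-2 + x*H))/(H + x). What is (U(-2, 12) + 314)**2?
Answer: 2421136/25 ≈ 96846.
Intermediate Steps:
U(x, H) = (-2 + x + H*x)/(H + x) (U(x, H) = (x + (-2 + H*x))/(H + x) = (-2 + x + H*x)/(H + x))
(U(-2, 12) + 314)**2 = ((-2 - 2 + 12*(-2))/(12 - 2) + 314)**2 = ((-2 - 2 - 24)/10 + 314)**2 = ((1/10)*(-28) + 314)**2 = (-14/5 + 314)**2 = (1556/5)**2 = 2421136/25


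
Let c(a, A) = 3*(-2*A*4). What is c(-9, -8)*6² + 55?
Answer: 6967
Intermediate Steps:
c(a, A) = -24*A (c(a, A) = 3*(-8*A) = -24*A)
c(-9, -8)*6² + 55 = -24*(-8)*6² + 55 = 192*36 + 55 = 6912 + 55 = 6967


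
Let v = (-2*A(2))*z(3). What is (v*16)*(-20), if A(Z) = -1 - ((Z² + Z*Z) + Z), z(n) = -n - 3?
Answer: 42240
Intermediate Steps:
z(n) = -3 - n
A(Z) = -1 - Z - 2*Z² (A(Z) = -1 - ((Z² + Z²) + Z) = -1 - (2*Z² + Z) = -1 - (Z + 2*Z²) = -1 + (-Z - 2*Z²) = -1 - Z - 2*Z²)
v = -132 (v = (-2*(-1 - 1*2 - 2*2²))*(-3 - 1*3) = (-2*(-1 - 2 - 2*4))*(-3 - 3) = -2*(-1 - 2 - 8)*(-6) = -2*(-11)*(-6) = 22*(-6) = -132)
(v*16)*(-20) = -132*16*(-20) = -2112*(-20) = 42240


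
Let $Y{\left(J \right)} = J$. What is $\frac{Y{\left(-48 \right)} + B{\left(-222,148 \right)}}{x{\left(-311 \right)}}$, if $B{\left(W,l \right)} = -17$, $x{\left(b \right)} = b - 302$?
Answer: $\frac{65}{613} \approx 0.10604$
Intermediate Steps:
$x{\left(b \right)} = -302 + b$
$\frac{Y{\left(-48 \right)} + B{\left(-222,148 \right)}}{x{\left(-311 \right)}} = \frac{-48 - 17}{-302 - 311} = - \frac{65}{-613} = \left(-65\right) \left(- \frac{1}{613}\right) = \frac{65}{613}$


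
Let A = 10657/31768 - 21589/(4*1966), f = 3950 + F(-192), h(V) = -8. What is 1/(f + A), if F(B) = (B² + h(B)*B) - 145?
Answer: 3903493/164737515304 ≈ 2.3695e-5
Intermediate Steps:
F(B) = -145 + B² - 8*B (F(B) = (B² - 8*B) - 145 = -145 + B² - 8*B)
f = 42205 (f = 3950 + (-145 + (-192)² - 8*(-192)) = 3950 + (-145 + 36864 + 1536) = 3950 + 38255 = 42205)
A = -9406761/3903493 (A = 10657*(1/31768) - 21589/7864 = 10657/31768 - 21589*1/7864 = 10657/31768 - 21589/7864 = -9406761/3903493 ≈ -2.4098)
1/(f + A) = 1/(42205 - 9406761/3903493) = 1/(164737515304/3903493) = 3903493/164737515304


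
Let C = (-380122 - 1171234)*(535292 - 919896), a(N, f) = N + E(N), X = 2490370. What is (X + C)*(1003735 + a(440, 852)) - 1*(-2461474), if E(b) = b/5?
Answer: 599203775886160096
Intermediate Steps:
E(b) = b/5 (E(b) = b*(1/5) = b/5)
a(N, f) = 6*N/5 (a(N, f) = N + N/5 = 6*N/5)
C = 596657723024 (C = -1551356*(-384604) = 596657723024)
(X + C)*(1003735 + a(440, 852)) - 1*(-2461474) = (2490370 + 596657723024)*(1003735 + (6/5)*440) - 1*(-2461474) = 596660213394*(1003735 + 528) + 2461474 = 596660213394*1004263 + 2461474 = 599203775883698622 + 2461474 = 599203775886160096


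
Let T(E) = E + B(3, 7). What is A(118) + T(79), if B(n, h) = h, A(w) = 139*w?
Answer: 16488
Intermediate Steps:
T(E) = 7 + E (T(E) = E + 7 = 7 + E)
A(118) + T(79) = 139*118 + (7 + 79) = 16402 + 86 = 16488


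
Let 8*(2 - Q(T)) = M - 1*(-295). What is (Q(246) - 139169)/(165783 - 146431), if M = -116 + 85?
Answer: -17400/2419 ≈ -7.1931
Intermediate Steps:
M = -31
Q(T) = -31 (Q(T) = 2 - (-31 - 1*(-295))/8 = 2 - (-31 + 295)/8 = 2 - 1/8*264 = 2 - 33 = -31)
(Q(246) - 139169)/(165783 - 146431) = (-31 - 139169)/(165783 - 146431) = -139200/19352 = -139200*1/19352 = -17400/2419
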